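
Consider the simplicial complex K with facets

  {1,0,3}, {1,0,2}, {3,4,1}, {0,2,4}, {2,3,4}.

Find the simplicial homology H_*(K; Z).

H_0 = Z,  H_1 = Z,  H_2 = 0.

We work with the vertex ordering 0 < 1 < 2 < 3 < 4. The simplices of K, each written with vertices in increasing order, are:

  0-simplices (5): [0], [1], [2], [3], [4]
  1-simplices (10): [0,1], [0,2], [0,3], [0,4], [1,2], [1,3], [1,4], [2,3], [2,4], [3,4]
  2-simplices (5): [0,1,2], [0,1,3], [0,2,4], [1,3,4], [2,3,4]

so the chain groups are C_0 ≅ Z^5, C_1 ≅ Z^10, C_2 ≅ Z^5.

The boundary map ∂_1: C_1 → C_0 maps an edge to its endpoints' difference, ∂[p,q] = q − p.
This gives a 5×10 integer matrix of rank 4; reducing to Smith normal form yields diagonal entries (1,1,1,1).

Boundary ∂_2: C_2 → C_1 acts by ∂[p,q,r] = [q,r] − [p,r] + [p,q]. For instance
  ∂[1,3,4] = [3,4] − [1,4] + [1,3],
  ∂[2,3,4] = [3,4] − [2,4] + [2,3].
This gives a 10×5 integer matrix of rank 5; reducing to Smith normal form yields diagonal entries (1,1,1,1,1).

From H_k ≅ ker(∂_k) / im(∂_{k+1}) we obtain:

  H_0: rank C_0 − rank ∂_1 = 5 − 4 = 1, and the invariant factors of ∂_1 are all 1, so H_0 = Z.
  H_1: rank ker ∂_1 − rank ∂_2 = (10 − 4) − 5 = 1, and the invariant factors of ∂_2 are all 1, so H_1 = Z.
  H_2: rank ker ∂_2 − rank ∂_3 = (5 − 5) − 0 = 0, and there is no ∂_3, so H_2 = 0.

As a check, the Euler characteristic is 5 − 10 + 5 = 0, which agrees with 1 − 1 + 0 = 0.
(K is a triangulation of the Möbius band.)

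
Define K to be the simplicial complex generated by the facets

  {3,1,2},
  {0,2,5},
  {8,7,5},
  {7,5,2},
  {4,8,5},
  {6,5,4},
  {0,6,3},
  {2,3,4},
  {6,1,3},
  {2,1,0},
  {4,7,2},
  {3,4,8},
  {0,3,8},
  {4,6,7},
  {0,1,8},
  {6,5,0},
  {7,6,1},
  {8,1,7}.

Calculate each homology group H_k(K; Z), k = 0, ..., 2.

Order the vertices as 0 < 1 < 2 < 3 < 4 < 5 < 6 < 7 < 8. Listing each simplex with vertices in this order, K has dimension 2 with simplices:

  0-simplices (9): [0], [1], [2], [3], [4], [5], [6], [7], [8]
  1-simplices (27): (27 of them)
  2-simplices (18): [0,1,2], [0,1,8], [0,2,5], [0,3,6], [0,3,8], [0,5,6], [1,2,3], [1,3,6], [1,6,7], [1,7,8], [2,3,4], [2,4,7], [2,5,7], [3,4,8], [4,5,6], [4,5,8], [4,6,7], [5,7,8]

so the chain groups are C_0 ≅ Z^9, C_1 ≅ Z^27, C_2 ≅ Z^18.

Boundary ∂_1: C_1 → C_0 maps an edge to its endpoints' difference, ∂[p,q] = q − p. For instance
  ∂[3,4] = [4] − [3].
As a 9×27 matrix over Z this has rank 8, with invariant factors (1,1,1,1,1,1,1,1).

∂_2: C_2 → C_1 acts by ∂[p,q,r] = [q,r] − [p,r] + [p,q]. For instance
  ∂[1,2,3] = [2,3] − [1,3] + [1,2],
  ∂[2,3,4] = [3,4] − [2,4] + [2,3].
As a 27×18 matrix over Z this has rank 18, with invariant factors (1,1,1,1,1,1,1,1,1,1,1,1,1,1,1,1,1,2).

Reading off H_k = ker ∂_k / im ∂_{k+1}:

  H_0: rank C_0 − rank ∂_1 = 9 − 8 = 1, and the invariant factors of ∂_1 are all 1, so H_0 = Z.
  H_1: rank ker ∂_1 − rank ∂_2 = (27 − 8) − 18 = 1, and ∂_2 has invariant factor 2 > 1, so H_1 = Z × Z/2.
  H_2: rank ker ∂_2 − rank ∂_3 = (18 − 18) − 0 = 0, and there is no ∂_3, so H_2 = 0.

H_0 ≅ Z,  H_1 ≅ Z × Z/2,  H_2 = 0.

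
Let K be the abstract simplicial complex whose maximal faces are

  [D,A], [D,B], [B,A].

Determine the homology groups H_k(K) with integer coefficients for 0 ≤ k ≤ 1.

H_0 ≅ Z,  H_1 ≅ Z.

We work with the vertex ordering A < B < D. The simplices of K, each written with vertices in increasing order, are:

  0-simplices (3): A, B, D
  1-simplices (3): AB, AD, BD

Hence C_0 ≅ Z^3, C_1 ≅ Z^3.

The boundary map ∂_1: C_1 → C_0 maps an edge to its endpoints' difference, ∂[p,q] = q − p.
The 3×3 boundary matrix has rank 2 and Smith normal form diag(1,1).

From H_k ≅ ker(∂_k) / im(∂_{k+1}) we obtain:

  H_0: rank C_0 − rank ∂_1 = 3 − 2 = 1, and the invariant factors of ∂_1 are all 1, so H_0 = Z.
  H_1: rank ker ∂_1 − rank ∂_2 = (3 − 2) − 0 = 1, and there is no ∂_2, so H_1 = Z.

As a check, the Euler characteristic is 3 − 3 = 0, which agrees with 1 − 1 = 0.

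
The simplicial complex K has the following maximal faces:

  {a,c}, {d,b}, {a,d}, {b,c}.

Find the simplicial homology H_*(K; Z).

Order the vertices as a < b < c < d. Listing each simplex with vertices in this order, K has dimension 1 with simplices:

  0-simplices (4): a, b, c, d
  1-simplices (4): ac, ad, bc, bd

Hence C_0 ≅ Z^4, C_1 ≅ Z^4.

The boundary map ∂_1: C_1 → C_0 is given by ∂[p,q] = [q] − [p].
As a 4×4 matrix over Z this has rank 3, with invariant factors (1,1,1).

From H_k ≅ ker(∂_k) / im(∂_{k+1}) we obtain:

  H_0: rank C_0 − rank ∂_1 = 4 − 3 = 1, and the invariant factors of ∂_1 are all 1, so H_0 ≅ Z.
  H_1: rank ker ∂_1 − rank ∂_2 = (4 − 3) − 0 = 1, and there is no ∂_2, so H_1 ≅ Z.

As a check, the Euler characteristic is 4 − 4 = 0, which agrees with 1 − 1 = 0.

H_0 ≅ Z,  H_1 ≅ Z.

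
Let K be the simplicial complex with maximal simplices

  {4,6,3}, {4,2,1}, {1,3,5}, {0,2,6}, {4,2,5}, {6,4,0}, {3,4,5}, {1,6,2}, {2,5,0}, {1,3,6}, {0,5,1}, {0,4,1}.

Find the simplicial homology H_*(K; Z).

H_0 = Z,  H_1 = Z/2Z,  H_2 = 0.

Order the vertices as 0 < 1 < 2 < 3 < 4 < 5 < 6. Listing each simplex with vertices in this order, K has dimension 2 with simplices:

  0-simplices (7): [0], [1], [2], [3], [4], [5], [6]
  1-simplices (18): [0,1], [0,2], [0,4], [0,5], [0,6], [1,2], [1,3], [1,4], [1,5], [1,6], [2,4], [2,5], [2,6], [3,4], [3,5], [3,6], [4,5], [4,6]
  2-simplices (12): [0,1,4], [0,1,5], [0,2,5], [0,2,6], [0,4,6], [1,2,4], [1,2,6], [1,3,5], [1,3,6], [2,4,5], [3,4,5], [3,4,6]

Hence C_0 ≅ Z^7, C_1 ≅ Z^18, C_2 ≅ Z^12.

Boundary ∂_1: C_1 → C_0 maps an edge to its endpoints' difference, ∂[p,q] = q − p.
The resulting 7×18 matrix has rank 6, and its Smith normal form has invariant factors (1,1,1,1,1,1).

∂_2: C_2 → C_1 sends each 2-simplex [p,q,r] to [q,r] − [p,r] + [p,q]. For instance
  ∂[3,4,5] = [4,5] − [3,5] + [3,4],
  ∂[0,4,6] = [4,6] − [0,6] + [0,4].
This gives a 18×12 integer matrix of rank 12; reducing to Smith normal form yields diagonal entries (1,1,1,1,1,1,1,1,1,1,1,2).

Computing H_k = (kernel of ∂_k) / (image of ∂_{k+1}):

  H_0: rank C_0 − rank ∂_1 = 7 − 6 = 1, and the invariant factors of ∂_1 are all 1, so H_0 = Z.
  H_1: rank ker ∂_1 − rank ∂_2 = (18 − 6) − 12 = 0, and ∂_2 has invariant factor 2 > 1, so H_1 = Z/2Z.
  H_2: rank ker ∂_2 − rank ∂_3 = (12 − 12) − 0 = 0, and there is no ∂_3, so H_2 = 0.

As a check, the Euler characteristic is 7 − 18 + 12 = 1, which agrees with 1 − 0 + 0 = 1.
(K is a triangulation of the real projective plane RP^2.)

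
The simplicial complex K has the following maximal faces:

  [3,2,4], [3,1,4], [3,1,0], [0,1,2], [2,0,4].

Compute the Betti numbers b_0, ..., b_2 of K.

K has 5 vertices, 10 edges, 5 triangles.
rank ∂_0 = 0, rank ∂_1 = 4 ⇒ b_0 = 5 − 0 − 4 = 1; all invariant factors of ∂_1 are 1 so no torsion. So H_0 = Z.
rank ∂_1 = 4, rank ∂_2 = 5 ⇒ b_1 = 10 − 4 − 5 = 1; all invariant factors of ∂_2 are 1 so no torsion. So H_1 = Z.
rank ∂_2 = 5, rank ∂_3 = 0 ⇒ b_2 = 5 − 5 − 0 = 0. So H_2 = 0.

b_0 = 1, b_1 = 1, b_2 = 0.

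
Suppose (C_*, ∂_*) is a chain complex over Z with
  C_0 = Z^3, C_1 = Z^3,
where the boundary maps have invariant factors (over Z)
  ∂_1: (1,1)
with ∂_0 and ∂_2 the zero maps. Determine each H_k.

H_0: b_0 = 3 − 0 − 2 = 1; torsion from ∂_1 factors > 1: none. So H_0 ≅ Z.
H_1: b_1 = 3 − 2 − 0 = 1; torsion from ∂_2 factors > 1: none. So H_1 ≅ Z.

H_0 ≅ Z,  H_1 ≅ Z.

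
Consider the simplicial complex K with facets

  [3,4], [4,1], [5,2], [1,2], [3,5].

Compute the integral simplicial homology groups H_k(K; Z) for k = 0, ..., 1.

H_0 ≅ Z,  H_1 ≅ Z.

Order the vertices as 1 < 2 < 3 < 4 < 5. Listing each simplex with vertices in this order, K has dimension 1 with simplices:

  0-simplices (5): [1], [2], [3], [4], [5]
  1-simplices (5): [1,2], [1,4], [2,5], [3,4], [3,5]

Hence C_0 ≅ Z^5, C_1 ≅ Z^5.

The boundary map ∂_1: C_1 → C_0 maps an edge to its endpoints' difference, ∂[p,q] = q − p.
The resulting 5×5 matrix has rank 4, and its Smith normal form has invariant factors (1,1,1,1).

Computing H_k = (kernel of ∂_k) / (image of ∂_{k+1}):

  H_0: rank C_0 − rank ∂_1 = 5 − 4 = 1, and the invariant factors of ∂_1 are all 1, so H_0 ≅ Z.
  H_1: rank ker ∂_1 − rank ∂_2 = (5 − 4) − 0 = 1, and there is no ∂_2, so H_1 ≅ Z.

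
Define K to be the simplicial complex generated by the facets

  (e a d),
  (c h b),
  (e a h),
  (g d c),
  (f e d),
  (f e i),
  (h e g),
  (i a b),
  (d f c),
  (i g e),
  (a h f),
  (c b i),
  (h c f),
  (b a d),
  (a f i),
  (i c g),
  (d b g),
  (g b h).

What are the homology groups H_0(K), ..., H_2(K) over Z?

H_0 ≅ Z,  H_1 ≅ Z ⊕ Z_2,  H_2 = 0.

We work with the vertex ordering a < b < c < d < e < f < g < h < i. The simplices of K, each written with vertices in increasing order, are:

  0-simplices (9): a, b, c, d, e, f, g, h, i
  1-simplices (27): ab, ad, ae, af, ah, ai, bc, bd, bg, bh, bi, cd, cf, cg, ch, ci, de, df, dg, ef, eg, eh, ei, fh, fi, gh, gi
  2-simplices (18): abd, abi, ade, aeh, afh, afi, bch, bci, bdg, bgh, cdf, cdg, cfh, cgi, def, efi, egh, egi

Hence C_0 ≅ Z^9, C_1 ≅ Z^27, C_2 ≅ Z^18.

Boundary ∂_1: C_1 → C_0 is given by ∂[p,q] = [q] − [p].
This gives a 9×27 integer matrix of rank 8; reducing to Smith normal form yields diagonal entries (1,1,1,1,1,1,1,1).

Boundary ∂_2: C_2 → C_1 sends each 2-simplex [p,q,r] to [q,r] − [p,r] + [p,q]. For instance
  ∂bch = ch − bh + bc,
  ∂ade = de − ae + ad.
As a 27×18 matrix over Z this has rank 18, with invariant factors (1,1,1,1,1,1,1,1,1,1,1,1,1,1,1,1,1,2).

Now H_k = ker ∂_k / im ∂_{k+1}, so:

  H_0: rank C_0 − rank ∂_1 = 9 − 8 = 1, and the invariant factors of ∂_1 are all 1, so H_0 = Z.
  H_1: rank ker ∂_1 − rank ∂_2 = (27 − 8) − 18 = 1, and ∂_2 has invariant factor 2 > 1, so H_1 = Z ⊕ Z_2.
  H_2: rank ker ∂_2 − rank ∂_3 = (18 − 18) − 0 = 0, and there is no ∂_3, so H_2 = 0.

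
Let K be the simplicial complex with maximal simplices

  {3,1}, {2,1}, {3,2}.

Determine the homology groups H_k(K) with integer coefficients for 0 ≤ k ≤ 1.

H_0 = Z,  H_1 = Z.

K has 3 vertices, 3 edges.
rank ∂_0 = 0, rank ∂_1 = 2 ⇒ b_0 = 3 − 0 − 2 = 1; all invariant factors of ∂_1 are 1 so no torsion. So H_0 = Z.
rank ∂_1 = 2, rank ∂_2 = 0 ⇒ b_1 = 3 − 2 − 0 = 1. So H_1 = Z.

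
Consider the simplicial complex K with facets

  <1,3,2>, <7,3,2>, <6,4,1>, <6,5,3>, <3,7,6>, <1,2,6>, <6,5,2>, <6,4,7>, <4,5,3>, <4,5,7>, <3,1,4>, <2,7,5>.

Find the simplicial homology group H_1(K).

We work with the vertex ordering 1 < 2 < 3 < 4 < 5 < 6 < 7. The simplices of K, each written with vertices in increasing order, are:

  0-simplices (7): [1], [2], [3], [4], [5], [6], [7]
  1-simplices (18): [1,2], [1,3], [1,4], [1,6], [2,3], [2,5], [2,6], [2,7], [3,4], [3,5], [3,6], [3,7], [4,5], [4,6], [4,7], [5,6], [5,7], [6,7]
  2-simplices (12): [1,2,3], [1,2,6], [1,3,4], [1,4,6], [2,3,7], [2,5,6], [2,5,7], [3,4,5], [3,5,6], [3,6,7], [4,5,7], [4,6,7]

Hence C_0 ≅ Z^7, C_1 ≅ Z^18, C_2 ≅ Z^12.

The boundary map ∂_1: C_1 → C_0 is given by ∂[p,q] = [q] − [p]. For instance
  ∂[1,4] = [4] − [1].
The resulting 7×18 matrix has rank 6, and its Smith normal form has invariant factors (1,1,1,1,1,1).

The boundary map ∂_2: C_2 → C_1 acts by ∂[p,q,r] = [q,r] − [p,r] + [p,q]. For instance
  ∂[1,2,3] = [2,3] − [1,3] + [1,2],
  ∂[1,4,6] = [4,6] − [1,6] + [1,4].
This gives a 18×12 integer matrix of rank 12; reducing to Smith normal form yields diagonal entries (1,1,1,1,1,1,1,1,1,1,1,2).

Now H_k = ker ∂_k / im ∂_{k+1}, so:

  H_1: rank ker ∂_1 − rank ∂_2 = (18 − 6) − 12 = 0, and ∂_2 has invariant factor 2 > 1, so H_1 = Z/2.

(K is a triangulation of the real projective plane RP^2.)

H_1 = Z/2.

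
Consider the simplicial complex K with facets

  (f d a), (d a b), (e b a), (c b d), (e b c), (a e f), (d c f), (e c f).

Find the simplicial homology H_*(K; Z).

K has 6 vertices, 12 edges, 8 triangles.
rank ∂_0 = 0, rank ∂_1 = 5 ⇒ b_0 = 6 − 0 − 5 = 1; all invariant factors of ∂_1 are 1 so no torsion. So H_0 ≅ Z.
rank ∂_1 = 5, rank ∂_2 = 7 ⇒ b_1 = 12 − 5 − 7 = 0; all invariant factors of ∂_2 are 1 so no torsion. So H_1 ≅ 0.
rank ∂_2 = 7, rank ∂_3 = 0 ⇒ b_2 = 8 − 7 − 0 = 1. So H_2 ≅ Z.

H_0 = Z,  H_1 = 0,  H_2 = Z.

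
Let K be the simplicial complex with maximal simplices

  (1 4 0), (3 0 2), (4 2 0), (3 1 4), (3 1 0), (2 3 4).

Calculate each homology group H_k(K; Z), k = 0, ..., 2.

Order the vertices as 0 < 1 < 2 < 3 < 4. Listing each simplex with vertices in this order, K has dimension 2 with simplices:

  0-simplices (5): [0], [1], [2], [3], [4]
  1-simplices (9): [0,1], [0,2], [0,3], [0,4], [1,3], [1,4], [2,3], [2,4], [3,4]
  2-simplices (6): [0,1,3], [0,1,4], [0,2,3], [0,2,4], [1,3,4], [2,3,4]

Hence C_0 ≅ Z^5, C_1 ≅ Z^9, C_2 ≅ Z^6.

∂_1: C_1 → C_0 maps an edge to its endpoints' difference, ∂[p,q] = q − p. For instance
  ∂[0,3] = [3] − [0].
The resulting 5×9 matrix has rank 4, and its Smith normal form has invariant factors (1,1,1,1).

The boundary map ∂_2: C_2 → C_1 sends each 2-simplex [p,q,r] to [q,r] − [p,r] + [p,q]. For instance
  ∂[0,1,4] = [1,4] − [0,4] + [0,1],
  ∂[2,3,4] = [3,4] − [2,4] + [2,3].
This gives a 9×6 integer matrix of rank 5; reducing to Smith normal form yields diagonal entries (1,1,1,1,1).

Reading off H_k = ker ∂_k / im ∂_{k+1}:

  H_0: rank C_0 − rank ∂_1 = 5 − 4 = 1, and the invariant factors of ∂_1 are all 1, so H_0 = Z.
  H_1: rank ker ∂_1 − rank ∂_2 = (9 − 4) − 5 = 0, and the invariant factors of ∂_2 are all 1, so H_1 = 0.
  H_2: rank ker ∂_2 − rank ∂_3 = (6 − 5) − 0 = 1, and there is no ∂_3, so H_2 = Z.

H_0 = Z,  H_1 = 0,  H_2 = Z.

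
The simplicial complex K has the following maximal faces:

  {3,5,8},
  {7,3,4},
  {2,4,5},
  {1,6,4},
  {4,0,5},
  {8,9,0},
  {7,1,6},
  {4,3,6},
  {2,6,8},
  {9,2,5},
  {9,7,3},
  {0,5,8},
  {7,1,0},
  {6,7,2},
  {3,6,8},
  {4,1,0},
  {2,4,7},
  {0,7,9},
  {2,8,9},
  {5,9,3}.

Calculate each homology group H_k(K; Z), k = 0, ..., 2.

H_0 ≅ Z,  H_1 ≅ Z ⊕ Z/2,  H_2 = 0.

Order the vertices as 0 < 1 < 2 < 3 < 4 < 5 < 6 < 7 < 8 < 9. Listing each simplex with vertices in this order, K has dimension 2 with simplices:

  0-simplices (10): [0], [1], [2], [3], [4], [5], [6], [7], [8], [9]
  1-simplices (30): (30 of them)
  2-simplices (20): (20 of them)

giving chain groups C_0 ≅ Z^10, C_1 ≅ Z^30, C_2 ≅ Z^20.

Boundary ∂_1: C_1 → C_0 maps an edge to its endpoints' difference, ∂[p,q] = q − p.
This gives a 10×30 integer matrix of rank 9; reducing to Smith normal form yields diagonal entries (1,1,1,1,1,1,1,1,1).

Boundary ∂_2: C_2 → C_1 maps a triangle to the signed sum of its edges. For instance
  ∂[2,6,8] = [6,8] − [2,8] + [2,6],
  ∂[3,6,8] = [6,8] − [3,8] + [3,6].
The resulting 30×20 matrix has rank 20, and its Smith normal form has invariant factors (1,1,1,1,1,1,1,1,1,1,1,1,1,1,1,1,1,1,1,2).

Computing H_k = (kernel of ∂_k) / (image of ∂_{k+1}):

  H_0: rank C_0 − rank ∂_1 = 10 − 9 = 1, and the invariant factors of ∂_1 are all 1, so H_0 ≅ Z.
  H_1: rank ker ∂_1 − rank ∂_2 = (30 − 9) − 20 = 1, and ∂_2 has invariant factor 2 > 1, so H_1 ≅ Z ⊕ Z/2.
  H_2: rank ker ∂_2 − rank ∂_3 = (20 − 20) − 0 = 0, and there is no ∂_3, so H_2 ≅ 0.

(K is a triangulation of the Klein bottle.)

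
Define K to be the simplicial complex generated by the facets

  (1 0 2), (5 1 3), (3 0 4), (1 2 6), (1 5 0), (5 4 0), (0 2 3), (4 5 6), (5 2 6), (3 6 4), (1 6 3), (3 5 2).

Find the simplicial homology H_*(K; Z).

H_0 ≅ Z,  H_1 ≅ Z/2,  H_2 = 0.

K has 7 vertices, 18 edges, 12 triangles.
rank ∂_0 = 0, rank ∂_1 = 6 ⇒ b_0 = 7 − 0 − 6 = 1; all invariant factors of ∂_1 are 1 so no torsion. So H_0 = Z.
rank ∂_1 = 6, rank ∂_2 = 12 ⇒ b_1 = 18 − 6 − 12 = 0; ∂_2 has invariant factor(s) [2] giving torsion. So H_1 = Z/2.
rank ∂_2 = 12, rank ∂_3 = 0 ⇒ b_2 = 12 − 12 − 0 = 0. So H_2 = 0.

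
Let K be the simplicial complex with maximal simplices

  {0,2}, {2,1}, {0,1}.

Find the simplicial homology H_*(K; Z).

K has 3 vertices, 3 edges.
rank ∂_0 = 0, rank ∂_1 = 2 ⇒ b_0 = 3 − 0 − 2 = 1; all invariant factors of ∂_1 are 1 so no torsion. So H_0 = Z.
rank ∂_1 = 2, rank ∂_2 = 0 ⇒ b_1 = 3 − 2 − 0 = 1. So H_1 = Z.

H_0 ≅ Z,  H_1 ≅ Z.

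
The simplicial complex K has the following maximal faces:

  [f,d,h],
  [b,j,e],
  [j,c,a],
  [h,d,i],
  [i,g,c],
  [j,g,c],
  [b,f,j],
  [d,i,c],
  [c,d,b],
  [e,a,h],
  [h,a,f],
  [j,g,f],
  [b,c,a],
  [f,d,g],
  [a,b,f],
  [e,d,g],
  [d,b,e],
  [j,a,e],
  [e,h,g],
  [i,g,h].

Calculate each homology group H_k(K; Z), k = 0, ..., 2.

We work with the vertex ordering a < b < c < d < e < f < g < h < i < j. The simplices of K, each written with vertices in increasing order, are:

  0-simplices (10): a, b, c, d, e, f, g, h, i, j
  1-simplices (30): ab, ac, ae, af, ah, aj, bc, bd, be, bf, bj, cd, cg, ci, cj, de, df, dg, dh, di, eg, eh, ej, fg, fh, fj, gh, gi, gj, hi
  2-simplices (20): abc, abf, acj, aeh, aej, afh, bcd, bde, bej, bfj, cdi, cgi, cgj, deg, dfg, dfh, dhi, egh, fgj, ghi

giving chain groups C_0 ≅ Z^10, C_1 ≅ Z^30, C_2 ≅ Z^20.

∂_1: C_1 → C_0 maps an edge to its endpoints' difference, ∂[p,q] = q − p. For instance
  ∂eg = g − e.
The resulting 10×30 matrix has rank 9, and its Smith normal form has invariant factors (1,1,1,1,1,1,1,1,1).

The boundary map ∂_2: C_2 → C_1 maps a triangle to the signed sum of its edges. For instance
  ∂cdi = di − ci + cd,
  ∂dhi = hi − di + dh.
The resulting 30×20 matrix has rank 20, and its Smith normal form has invariant factors (1,1,1,1,1,1,1,1,1,1,1,1,1,1,1,1,1,1,1,2).

Reading off H_k = ker ∂_k / im ∂_{k+1}:

  H_0: rank C_0 − rank ∂_1 = 10 − 9 = 1, and the invariant factors of ∂_1 are all 1, so H_0 = Z.
  H_1: rank ker ∂_1 − rank ∂_2 = (30 − 9) − 20 = 1, and ∂_2 has invariant factor 2 > 1, so H_1 = Z ⊕ Z/2Z.
  H_2: rank ker ∂_2 − rank ∂_3 = (20 − 20) − 0 = 0, and there is no ∂_3, so H_2 = 0.

As a check, the Euler characteristic is 10 − 30 + 20 = 0, which agrees with 1 − 1 + 0 = 0.
(K is a triangulation of the Klein bottle.)

H_0 ≅ Z,  H_1 ≅ Z ⊕ Z/2Z,  H_2 = 0.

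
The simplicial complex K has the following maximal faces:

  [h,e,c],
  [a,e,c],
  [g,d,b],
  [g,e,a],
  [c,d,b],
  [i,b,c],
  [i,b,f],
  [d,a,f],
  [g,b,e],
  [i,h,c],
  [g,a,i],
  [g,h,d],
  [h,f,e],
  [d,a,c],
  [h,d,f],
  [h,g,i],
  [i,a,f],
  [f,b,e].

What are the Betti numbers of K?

K has 9 vertices, 27 edges, 18 triangles.
rank ∂_0 = 0, rank ∂_1 = 8 ⇒ b_0 = 9 − 0 − 8 = 1; all invariant factors of ∂_1 are 1 so no torsion. So H_0 = Z.
rank ∂_1 = 8, rank ∂_2 = 17 ⇒ b_1 = 27 − 8 − 17 = 2; all invariant factors of ∂_2 are 1 so no torsion. So H_1 = Z^2.
rank ∂_2 = 17, rank ∂_3 = 0 ⇒ b_2 = 18 − 17 − 0 = 1. So H_2 = Z.

b_0 = 1, b_1 = 2, b_2 = 1.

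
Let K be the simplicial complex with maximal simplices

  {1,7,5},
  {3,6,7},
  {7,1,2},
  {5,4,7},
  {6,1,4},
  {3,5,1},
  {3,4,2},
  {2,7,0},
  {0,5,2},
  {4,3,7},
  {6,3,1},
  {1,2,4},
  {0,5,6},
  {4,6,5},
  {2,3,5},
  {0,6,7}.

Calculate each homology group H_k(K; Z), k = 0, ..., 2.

H_0 ≅ Z,  H_1 ≅ Z^2,  H_2 ≅ Z.

K has 8 vertices, 24 edges, 16 triangles.
rank ∂_0 = 0, rank ∂_1 = 7 ⇒ b_0 = 8 − 0 − 7 = 1; all invariant factors of ∂_1 are 1 so no torsion. So H_0 ≅ Z.
rank ∂_1 = 7, rank ∂_2 = 15 ⇒ b_1 = 24 − 7 − 15 = 2; all invariant factors of ∂_2 are 1 so no torsion. So H_1 ≅ Z^2.
rank ∂_2 = 15, rank ∂_3 = 0 ⇒ b_2 = 16 − 15 − 0 = 1. So H_2 ≅ Z.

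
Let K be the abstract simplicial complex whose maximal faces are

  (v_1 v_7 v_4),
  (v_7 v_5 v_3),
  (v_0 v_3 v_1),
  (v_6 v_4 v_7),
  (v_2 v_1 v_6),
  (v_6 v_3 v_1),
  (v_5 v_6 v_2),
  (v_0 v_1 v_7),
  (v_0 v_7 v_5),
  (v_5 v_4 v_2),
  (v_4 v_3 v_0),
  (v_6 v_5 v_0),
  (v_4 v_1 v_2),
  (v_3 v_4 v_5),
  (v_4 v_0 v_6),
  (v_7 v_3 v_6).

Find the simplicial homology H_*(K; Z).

Order the vertices as v_0 < v_1 < v_2 < v_3 < v_4 < v_5 < v_6 < v_7. Listing each simplex with vertices in this order, K has dimension 2 with simplices:

  0-simplices (8): [v_0], [v_1], [v_2], [v_3], [v_4], [v_5], [v_6], [v_7]
  1-simplices (24): (24 of them)
  2-simplices (16): (16 of them)

Hence C_0 ≅ Z^8, C_1 ≅ Z^24, C_2 ≅ Z^16.

∂_1: C_1 → C_0 sends each edge [p,q] (with p < q) to q − p. For instance
  ∂[v_5,v_7] = [v_7] − [v_5].
As a 8×24 matrix over Z this has rank 7, with invariant factors (1,1,1,1,1,1,1).

Boundary ∂_2: C_2 → C_1 maps a triangle to the signed sum of its edges. For instance
  ∂[v_2,v_4,v_5] = [v_4,v_5] − [v_2,v_5] + [v_2,v_4],
  ∂[v_0,v_5,v_6] = [v_5,v_6] − [v_0,v_6] + [v_0,v_5].
The resulting 24×16 matrix has rank 15, and its Smith normal form has invariant factors (1,1,1,1,1,1,1,1,1,1,1,1,1,1,1).

Computing H_k = (kernel of ∂_k) / (image of ∂_{k+1}):

  H_0: rank C_0 − rank ∂_1 = 8 − 7 = 1, and the invariant factors of ∂_1 are all 1, so H_0 ≅ Z.
  H_1: rank ker ∂_1 − rank ∂_2 = (24 − 7) − 15 = 2, and the invariant factors of ∂_2 are all 1, so H_1 ≅ Z^2.
  H_2: rank ker ∂_2 − rank ∂_3 = (16 − 15) − 0 = 1, and there is no ∂_3, so H_2 ≅ Z.

H_0 = Z,  H_1 = Z^2,  H_2 = Z.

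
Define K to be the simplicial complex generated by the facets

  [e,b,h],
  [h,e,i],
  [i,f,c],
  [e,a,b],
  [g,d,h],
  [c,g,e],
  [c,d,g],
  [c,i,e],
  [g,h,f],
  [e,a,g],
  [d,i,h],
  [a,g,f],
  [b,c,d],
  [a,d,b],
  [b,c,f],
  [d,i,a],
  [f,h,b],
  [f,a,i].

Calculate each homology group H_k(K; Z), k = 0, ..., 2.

H_0 ≅ Z,  H_1 ≅ Z^2,  H_2 ≅ Z.

Take the total order a < b < c < d < e < f < g < h < i on the vertex set. Then K (dimension 2) consists of the simplices:

  0-simplices (9): a, b, c, d, e, f, g, h, i
  1-simplices (27): ab, ad, ae, af, ag, ai, bc, bd, be, bf, bh, cd, ce, cf, cg, ci, dg, dh, di, eg, eh, ei, fg, fh, fi, gh, hi
  2-simplices (18): abd, abe, adi, aeg, afg, afi, bcd, bcf, beh, bfh, cdg, ceg, cei, cfi, dgh, dhi, ehi, fgh

Hence C_0 ≅ Z^9, C_1 ≅ Z^27, C_2 ≅ Z^18.

∂_1: C_1 → C_0 is given by ∂[p,q] = [q] − [p]. For instance
  ∂fi = i − f.
As a 9×27 matrix over Z this has rank 8, with invariant factors (1,1,1,1,1,1,1,1).

The boundary map ∂_2: C_2 → C_1 acts by ∂[p,q,r] = [q,r] − [p,r] + [p,q]. For instance
  ∂afg = fg − ag + af,
  ∂adi = di − ai + ad.
The 27×18 boundary matrix has rank 17 and Smith normal form diag(1,1,1,1,1,1,1,1,1,1,1,1,1,1,1,1,1).

Computing H_k = (kernel of ∂_k) / (image of ∂_{k+1}):

  H_0: rank C_0 − rank ∂_1 = 9 − 8 = 1, and the invariant factors of ∂_1 are all 1, so H_0 ≅ Z.
  H_1: rank ker ∂_1 − rank ∂_2 = (27 − 8) − 17 = 2, and the invariant factors of ∂_2 are all 1, so H_1 ≅ Z^2.
  H_2: rank ker ∂_2 − rank ∂_3 = (18 − 17) − 0 = 1, and there is no ∂_3, so H_2 ≅ Z.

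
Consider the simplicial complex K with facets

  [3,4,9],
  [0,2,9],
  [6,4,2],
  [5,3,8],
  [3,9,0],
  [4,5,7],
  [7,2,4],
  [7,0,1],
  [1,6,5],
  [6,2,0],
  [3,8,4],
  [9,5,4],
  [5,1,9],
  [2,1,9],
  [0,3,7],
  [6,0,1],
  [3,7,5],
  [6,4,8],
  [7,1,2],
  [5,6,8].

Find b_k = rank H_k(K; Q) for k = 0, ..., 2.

We work with the vertex ordering 0 < 1 < 2 < 3 < 4 < 5 < 6 < 7 < 8 < 9. The simplices of K, each written with vertices in increasing order, are:

  0-simplices (10): [0], [1], [2], [3], [4], [5], [6], [7], [8], [9]
  1-simplices (30): (30 of them)
  2-simplices (20): (20 of them)

Hence C_0 ≅ Z^10, C_1 ≅ Z^30, C_2 ≅ Z^20.

Boundary ∂_1: C_1 → C_0 maps an edge to its endpoints' difference, ∂[p,q] = q − p.
As a 10×30 matrix over Z this has rank 9, with invariant factors (1,1,1,1,1,1,1,1,1).

Boundary ∂_2: C_2 → C_1 acts by ∂[p,q,r] = [q,r] − [p,r] + [p,q]. For instance
  ∂[3,5,8] = [5,8] − [3,8] + [3,5],
  ∂[2,4,6] = [4,6] − [2,6] + [2,4].
This gives a 30×20 integer matrix of rank 20; reducing to Smith normal form yields diagonal entries (1,1,1,1,1,1,1,1,1,1,1,1,1,1,1,1,1,1,1,2).

Computing H_k = (kernel of ∂_k) / (image of ∂_{k+1}):

  H_0: rank C_0 − rank ∂_1 = 10 − 9 = 1, and the invariant factors of ∂_1 are all 1, so H_0 ≅ Z.
  H_1: rank ker ∂_1 − rank ∂_2 = (30 − 9) − 20 = 1, and ∂_2 has invariant factor 2 > 1, so H_1 ≅ Z ⊕ Z/2Z.
  H_2: rank ker ∂_2 − rank ∂_3 = (20 − 20) − 0 = 0, and there is no ∂_3, so H_2 ≅ 0.

As a check, the Euler characteristic is 10 − 30 + 20 = 0, which agrees with 1 − 1 + 0 = 0.

Hence the Betti numbers are b_0 = 1, b_1 = 1, b_2 = 0.

b_0 = 1, b_1 = 1, b_2 = 0.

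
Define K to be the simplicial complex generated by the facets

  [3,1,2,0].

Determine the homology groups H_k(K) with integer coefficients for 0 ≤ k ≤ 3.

K has 4 vertices, 6 edges, 4 triangles, 1 3-simplex.
rank ∂_0 = 0, rank ∂_1 = 3 ⇒ b_0 = 4 − 0 − 3 = 1; all invariant factors of ∂_1 are 1 so no torsion. So H_0 = Z.
rank ∂_1 = 3, rank ∂_2 = 3 ⇒ b_1 = 6 − 3 − 3 = 0; all invariant factors of ∂_2 are 1 so no torsion. So H_1 = 0.
rank ∂_2 = 3, rank ∂_3 = 1 ⇒ b_2 = 4 − 3 − 1 = 0; all invariant factors of ∂_3 are 1 so no torsion. So H_2 = 0.
rank ∂_3 = 1, rank ∂_4 = 0 ⇒ b_3 = 1 − 1 − 0 = 0. So H_3 = 0.

H_0 = Z,  H_1 = 0,  H_2 = 0,  H_3 = 0.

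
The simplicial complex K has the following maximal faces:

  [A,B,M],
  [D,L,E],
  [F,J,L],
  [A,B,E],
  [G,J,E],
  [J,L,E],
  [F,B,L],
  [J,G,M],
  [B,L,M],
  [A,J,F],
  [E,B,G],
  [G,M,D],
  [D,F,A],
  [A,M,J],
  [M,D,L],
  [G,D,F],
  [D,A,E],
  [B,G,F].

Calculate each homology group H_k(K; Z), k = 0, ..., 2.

Fix the vertex order A < B < D < E < F < G < J < L < M and write every simplex with vertices in increasing order. Then dim K = 2 and the simplices of K are:

  0-simplices (9): A, B, D, E, F, G, J, L, M
  1-simplices (27): AB, AD, AE, AF, AJ, AM, BE, BF, BG, BL, BM, DE, DF, DG, DL, DM, EG, EJ, EL, FG, FJ, FL, GJ, GM, JL, JM, LM
  2-simplices (18): ABE, ABM, ADE, ADF, AFJ, AJM, BEG, BFG, BFL, BLM, DEL, DFG, DGM, DLM, EGJ, EJL, FJL, GJM

Hence C_0 ≅ Z^9, C_1 ≅ Z^27, C_2 ≅ Z^18.

Boundary ∂_1: C_1 → C_0 is given by ∂[p,q] = [q] − [p]. For instance
  ∂BG = G − B.
This gives a 9×27 integer matrix of rank 8; reducing to Smith normal form yields diagonal entries (1,1,1,1,1,1,1,1).

∂_2: C_2 → C_1 maps a triangle to the signed sum of its edges. For instance
  ∂EJL = JL − EL + EJ,
  ∂DGM = GM − DM + DG.
The 27×18 boundary matrix has rank 17 and Smith normal form diag(1,1,1,1,1,1,1,1,1,1,1,1,1,1,1,1,1).

Computing H_k = (kernel of ∂_k) / (image of ∂_{k+1}):

  H_0: rank C_0 − rank ∂_1 = 9 − 8 = 1, and the invariant factors of ∂_1 are all 1, so H_0 = Z.
  H_1: rank ker ∂_1 − rank ∂_2 = (27 − 8) − 17 = 2, and the invariant factors of ∂_2 are all 1, so H_1 = Z^2.
  H_2: rank ker ∂_2 − rank ∂_3 = (18 − 17) − 0 = 1, and there is no ∂_3, so H_2 = Z.

H_0 = Z,  H_1 = Z^2,  H_2 = Z.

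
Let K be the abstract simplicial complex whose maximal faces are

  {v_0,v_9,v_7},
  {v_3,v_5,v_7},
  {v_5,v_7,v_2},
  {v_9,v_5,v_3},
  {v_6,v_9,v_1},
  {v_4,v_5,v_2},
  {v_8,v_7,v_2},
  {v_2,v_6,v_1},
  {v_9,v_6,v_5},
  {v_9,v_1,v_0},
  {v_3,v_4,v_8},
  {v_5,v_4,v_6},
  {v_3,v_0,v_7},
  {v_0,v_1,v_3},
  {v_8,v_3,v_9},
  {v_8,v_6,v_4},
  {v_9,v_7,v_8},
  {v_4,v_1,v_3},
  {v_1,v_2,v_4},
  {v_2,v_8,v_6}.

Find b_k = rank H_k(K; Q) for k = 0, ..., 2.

Order the vertices as v_0 < v_1 < v_2 < v_3 < v_4 < v_5 < v_6 < v_7 < v_8 < v_9. Listing each simplex with vertices in this order, K has dimension 2 with simplices:

  0-simplices (10): [v_0], [v_1], [v_2], [v_3], [v_4], [v_5], [v_6], [v_7], [v_8], [v_9]
  1-simplices (30): (30 of them)
  2-simplices (20): (20 of them)

giving chain groups C_0 ≅ Z^10, C_1 ≅ Z^30, C_2 ≅ Z^20.

The boundary map ∂_1: C_1 → C_0 maps an edge to its endpoints' difference, ∂[p,q] = q − p.
The resulting 10×30 matrix has rank 9, and its Smith normal form has invariant factors (1,1,1,1,1,1,1,1,1).

Boundary ∂_2: C_2 → C_1 maps a triangle to the signed sum of its edges. For instance
  ∂[v_1,v_3,v_4] = [v_3,v_4] − [v_1,v_4] + [v_1,v_3],
  ∂[v_3,v_5,v_9] = [v_5,v_9] − [v_3,v_9] + [v_3,v_5].
The 30×20 boundary matrix has rank 20 and Smith normal form diag(1,1,1,1,1,1,1,1,1,1,1,1,1,1,1,1,1,1,1,2).

Now H_k = ker ∂_k / im ∂_{k+1}, so:

  H_0: rank C_0 − rank ∂_1 = 10 − 9 = 1, and the invariant factors of ∂_1 are all 1, so H_0 ≅ Z.
  H_1: rank ker ∂_1 − rank ∂_2 = (30 − 9) − 20 = 1, and ∂_2 has invariant factor 2 > 1, so H_1 ≅ Z ⊕ Z/2Z.
  H_2: rank ker ∂_2 − rank ∂_3 = (20 − 20) − 0 = 0, and there is no ∂_3, so H_2 ≅ 0.

(K is a triangulation of the Klein bottle.)

Hence the Betti numbers are b_0 = 1, b_1 = 1, b_2 = 0.

b_0 = 1, b_1 = 1, b_2 = 0.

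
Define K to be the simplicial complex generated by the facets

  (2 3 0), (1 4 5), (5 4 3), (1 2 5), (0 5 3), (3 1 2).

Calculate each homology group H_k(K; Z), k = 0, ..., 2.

H_0 ≅ Z,  H_1 ≅ Z,  H_2 = 0.

Take the total order 0 < 1 < 2 < 3 < 4 < 5 on the vertex set. Then K (dimension 2) consists of the simplices:

  0-simplices (6): [0], [1], [2], [3], [4], [5]
  1-simplices (12): [0,2], [0,3], [0,5], [1,2], [1,3], [1,4], [1,5], [2,3], [2,5], [3,4], [3,5], [4,5]
  2-simplices (6): [0,2,3], [0,3,5], [1,2,3], [1,2,5], [1,4,5], [3,4,5]

so the chain groups are C_0 ≅ Z^6, C_1 ≅ Z^12, C_2 ≅ Z^6.

∂_1: C_1 → C_0 maps an edge to its endpoints' difference, ∂[p,q] = q − p. For instance
  ∂[0,2] = [2] − [0].
The resulting 6×12 matrix has rank 5, and its Smith normal form has invariant factors (1,1,1,1,1).

∂_2: C_2 → C_1 sends each 2-simplex [p,q,r] to [q,r] − [p,r] + [p,q]. For instance
  ∂[1,4,5] = [4,5] − [1,5] + [1,4],
  ∂[0,2,3] = [2,3] − [0,3] + [0,2].
The 12×6 boundary matrix has rank 6 and Smith normal form diag(1,1,1,1,1,1).

From H_k ≅ ker(∂_k) / im(∂_{k+1}) we obtain:

  H_0: rank C_0 − rank ∂_1 = 6 − 5 = 1, and the invariant factors of ∂_1 are all 1, so H_0 = Z.
  H_1: rank ker ∂_1 − rank ∂_2 = (12 − 5) − 6 = 1, and the invariant factors of ∂_2 are all 1, so H_1 = Z.
  H_2: rank ker ∂_2 − rank ∂_3 = (6 − 6) − 0 = 0, and there is no ∂_3, so H_2 = 0.

As a check, the Euler characteristic is 6 − 12 + 6 = 0, which agrees with 1 − 1 + 0 = 0.
(K is a triangulation of the cylinder S^1 x I.)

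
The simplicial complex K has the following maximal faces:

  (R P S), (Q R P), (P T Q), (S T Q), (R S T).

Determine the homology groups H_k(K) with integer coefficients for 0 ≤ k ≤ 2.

H_0 = Z,  H_1 = Z,  H_2 = 0.

Fix the vertex order P < Q < R < S < T and write every simplex with vertices in increasing order. Then dim K = 2 and the simplices of K are:

  0-simplices (5): P, Q, R, S, T
  1-simplices (10): PQ, PR, PS, PT, QR, QS, QT, RS, RT, ST
  2-simplices (5): PQR, PQT, PRS, QST, RST

so the chain groups are C_0 ≅ Z^5, C_1 ≅ Z^10, C_2 ≅ Z^5.

The boundary map ∂_1: C_1 → C_0 sends each edge [p,q] (with p < q) to q − p.
As a 5×10 matrix over Z this has rank 4, with invariant factors (1,1,1,1).

The boundary map ∂_2: C_2 → C_1 acts by ∂[p,q,r] = [q,r] − [p,r] + [p,q]. For instance
  ∂QST = ST − QT + QS,
  ∂PRS = RS − PS + PR.
As a 10×5 matrix over Z this has rank 5, with invariant factors (1,1,1,1,1).

Reading off H_k = ker ∂_k / im ∂_{k+1}:

  H_0: rank C_0 − rank ∂_1 = 5 − 4 = 1, and the invariant factors of ∂_1 are all 1, so H_0 = Z.
  H_1: rank ker ∂_1 − rank ∂_2 = (10 − 4) − 5 = 1, and the invariant factors of ∂_2 are all 1, so H_1 = Z.
  H_2: rank ker ∂_2 − rank ∂_3 = (5 − 5) − 0 = 0, and there is no ∂_3, so H_2 = 0.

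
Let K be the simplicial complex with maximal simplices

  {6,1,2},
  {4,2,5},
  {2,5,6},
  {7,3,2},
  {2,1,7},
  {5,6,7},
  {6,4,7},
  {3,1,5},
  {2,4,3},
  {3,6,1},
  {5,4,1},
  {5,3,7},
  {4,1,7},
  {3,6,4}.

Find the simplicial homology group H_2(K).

K has 7 vertices, 21 edges, 14 triangles.
rank ∂_2 = 13, rank ∂_3 = 0 ⇒ b_2 = 14 − 13 − 0 = 1. So H_2 = Z.

H_2 = Z.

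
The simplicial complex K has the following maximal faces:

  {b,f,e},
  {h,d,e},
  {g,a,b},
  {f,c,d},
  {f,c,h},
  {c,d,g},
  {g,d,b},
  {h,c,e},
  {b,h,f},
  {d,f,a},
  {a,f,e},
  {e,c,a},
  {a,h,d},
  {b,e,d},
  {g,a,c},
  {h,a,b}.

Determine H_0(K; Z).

K has 8 vertices, 24 edges, 16 triangles.
rank ∂_0 = 0, rank ∂_1 = 7 ⇒ b_0 = 8 − 0 − 7 = 1; all invariant factors of ∂_1 are 1 so no torsion. So H_0 ≅ Z.

H_0 = Z.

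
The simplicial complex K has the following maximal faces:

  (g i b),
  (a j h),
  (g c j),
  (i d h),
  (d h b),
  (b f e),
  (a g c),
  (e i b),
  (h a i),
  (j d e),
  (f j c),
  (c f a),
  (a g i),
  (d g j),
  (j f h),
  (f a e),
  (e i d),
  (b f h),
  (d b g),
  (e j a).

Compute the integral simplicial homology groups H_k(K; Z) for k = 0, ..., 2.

We work with the vertex ordering a < b < c < d < e < f < g < h < i < j. The simplices of K, each written with vertices in increasing order, are:

  0-simplices (10): a, b, c, d, e, f, g, h, i, j
  1-simplices (30): ac, ae, af, ag, ah, ai, aj, bd, be, bf, bg, bh, bi, cf, cg, cj, de, dg, dh, di, dj, ef, ei, ej, fh, fj, gi, gj, hi, hj
  2-simplices (20): acf, acg, aef, aej, agi, ahi, ahj, bdg, bdh, bef, bei, bfh, bgi, cfj, cgj, dei, dej, dgj, dhi, fhj

Hence C_0 ≅ Z^10, C_1 ≅ Z^30, C_2 ≅ Z^20.

∂_1: C_1 → C_0 sends each edge [p,q] (with p < q) to q − p.
The resulting 10×30 matrix has rank 9, and its Smith normal form has invariant factors (1,1,1,1,1,1,1,1,1).

∂_2: C_2 → C_1 sends each 2-simplex [p,q,r] to [q,r] − [p,r] + [p,q]. For instance
  ∂aef = ef − af + ae,
  ∂dhi = hi − di + dh.
This gives a 30×20 integer matrix of rank 20; reducing to Smith normal form yields diagonal entries (1,1,1,1,1,1,1,1,1,1,1,1,1,1,1,1,1,1,1,2).

From H_k ≅ ker(∂_k) / im(∂_{k+1}) we obtain:

  H_0: rank C_0 − rank ∂_1 = 10 − 9 = 1, and the invariant factors of ∂_1 are all 1, so H_0 ≅ Z.
  H_1: rank ker ∂_1 − rank ∂_2 = (30 − 9) − 20 = 1, and ∂_2 has invariant factor 2 > 1, so H_1 ≅ Z × Z/2.
  H_2: rank ker ∂_2 − rank ∂_3 = (20 − 20) − 0 = 0, and there is no ∂_3, so H_2 ≅ 0.

As a check, the Euler characteristic is 10 − 30 + 20 = 0, which agrees with 1 − 1 + 0 = 0.

H_0 ≅ Z,  H_1 ≅ Z × Z/2,  H_2 = 0.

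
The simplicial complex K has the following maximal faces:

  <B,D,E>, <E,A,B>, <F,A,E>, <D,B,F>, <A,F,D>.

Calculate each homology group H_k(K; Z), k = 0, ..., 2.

Take the total order A < B < D < E < F on the vertex set. Then K (dimension 2) consists of the simplices:

  0-simplices (5): A, B, D, E, F
  1-simplices (10): AB, AD, AE, AF, BD, BE, BF, DE, DF, EF
  2-simplices (5): ABE, ADF, AEF, BDE, BDF

Hence C_0 ≅ Z^5, C_1 ≅ Z^10, C_2 ≅ Z^5.

∂_1: C_1 → C_0 is given by ∂[p,q] = [q] − [p].
This gives a 5×10 integer matrix of rank 4; reducing to Smith normal form yields diagonal entries (1,1,1,1).

Boundary ∂_2: C_2 → C_1 acts by ∂[p,q,r] = [q,r] − [p,r] + [p,q]. For instance
  ∂AEF = EF − AF + AE,
  ∂BDE = DE − BE + BD.
This gives a 10×5 integer matrix of rank 5; reducing to Smith normal form yields diagonal entries (1,1,1,1,1).

From H_k ≅ ker(∂_k) / im(∂_{k+1}) we obtain:

  H_0: rank C_0 − rank ∂_1 = 5 − 4 = 1, and the invariant factors of ∂_1 are all 1, so H_0 = Z.
  H_1: rank ker ∂_1 − rank ∂_2 = (10 − 4) − 5 = 1, and the invariant factors of ∂_2 are all 1, so H_1 = Z.
  H_2: rank ker ∂_2 − rank ∂_3 = (5 − 5) − 0 = 0, and there is no ∂_3, so H_2 = 0.

As a check, the Euler characteristic is 5 − 10 + 5 = 0, which agrees with 1 − 1 + 0 = 0.
(K is a triangulation of the Möbius band.)

H_0 = Z,  H_1 = Z,  H_2 = 0.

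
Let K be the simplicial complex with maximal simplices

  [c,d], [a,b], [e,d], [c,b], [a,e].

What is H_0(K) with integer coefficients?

H_0 ≅ Z.

Fix the vertex order a < b < c < d < e and write every simplex with vertices in increasing order. Then dim K = 1 and the simplices of K are:

  0-simplices (5): a, b, c, d, e
  1-simplices (5): ab, ae, bc, cd, de

so the chain groups are C_0 ≅ Z^5, C_1 ≅ Z^5.

The boundary map ∂_1: C_1 → C_0 sends each edge [p,q] (with p < q) to q − p.
This gives a 5×5 integer matrix of rank 4; reducing to Smith normal form yields diagonal entries (1,1,1,1).

From H_k ≅ ker(∂_k) / im(∂_{k+1}) we obtain:

  H_0: rank C_0 − rank ∂_1 = 5 − 4 = 1, and the invariant factors of ∂_1 are all 1, so H_0 ≅ Z.

(K is a triangulation of the circle S^1.)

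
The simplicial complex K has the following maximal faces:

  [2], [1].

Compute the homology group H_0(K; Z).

H_0 ≅ Z^2.

Fix the vertex order 1 < 2 and write every simplex with vertices in increasing order. Then dim K = 0 and the simplices of K are:

  0-simplices (2): [1], [2]

so the chain groups are C_0 ≅ Z^2.

Now H_k = ker ∂_k / im ∂_{k+1}, so:

  H_0: rank C_0 − rank ∂_1 = 2 − 0 = 2, and there is no ∂_1, so H_0 = Z^2.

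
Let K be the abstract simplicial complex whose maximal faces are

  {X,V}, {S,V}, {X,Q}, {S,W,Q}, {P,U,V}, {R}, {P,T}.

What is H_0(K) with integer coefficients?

We work with the vertex ordering P < Q < R < S < T < U < V < W < X. The simplices of K, each written with vertices in increasing order, are:

  0-simplices (9): P, Q, R, S, T, U, V, W, X
  1-simplices (10): PT, PU, PV, QS, QW, QX, SV, SW, UV, VX
  2-simplices (2): PUV, QSW

Hence C_0 ≅ Z^9, C_1 ≅ Z^10, C_2 ≅ Z^2.

The boundary map ∂_1: C_1 → C_0 maps an edge to its endpoints' difference, ∂[p,q] = q − p.
The resulting 9×10 matrix has rank 7, and its Smith normal form has invariant factors (1,1,1,1,1,1,1).

Boundary ∂_2: C_2 → C_1 maps a triangle to the signed sum of its edges. For instance
  ∂QSW = SW − QW + QS,
  ∂PUV = UV − PV + PU.
The resulting 10×2 matrix has rank 2, and its Smith normal form has invariant factors (1,1).

Reading off H_k = ker ∂_k / im ∂_{k+1}:

  H_0: rank C_0 − rank ∂_1 = 9 − 7 = 2, and the invariant factors of ∂_1 are all 1, so H_0 = Z^2.

H_0 ≅ Z^2.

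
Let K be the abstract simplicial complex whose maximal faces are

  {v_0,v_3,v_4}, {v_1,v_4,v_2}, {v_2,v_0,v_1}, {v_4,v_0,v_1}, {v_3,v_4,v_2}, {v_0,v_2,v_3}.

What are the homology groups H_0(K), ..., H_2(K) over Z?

Fix the vertex order v_0 < v_1 < v_2 < v_3 < v_4 and write every simplex with vertices in increasing order. Then dim K = 2 and the simplices of K are:

  0-simplices (5): [v_0], [v_1], [v_2], [v_3], [v_4]
  1-simplices (9): [v_0,v_1], [v_0,v_2], [v_0,v_3], [v_0,v_4], [v_1,v_2], [v_1,v_4], [v_2,v_3], [v_2,v_4], [v_3,v_4]
  2-simplices (6): [v_0,v_1,v_2], [v_0,v_1,v_4], [v_0,v_2,v_3], [v_0,v_3,v_4], [v_1,v_2,v_4], [v_2,v_3,v_4]

Hence C_0 ≅ Z^5, C_1 ≅ Z^9, C_2 ≅ Z^6.

∂_1: C_1 → C_0 is given by ∂[p,q] = [q] − [p]. For instance
  ∂[v_0,v_1] = [v_1] − [v_0].
The resulting 5×9 matrix has rank 4, and its Smith normal form has invariant factors (1,1,1,1).

∂_2: C_2 → C_1 acts by ∂[p,q,r] = [q,r] − [p,r] + [p,q]. For instance
  ∂[v_0,v_1,v_4] = [v_1,v_4] − [v_0,v_4] + [v_0,v_1],
  ∂[v_0,v_3,v_4] = [v_3,v_4] − [v_0,v_4] + [v_0,v_3].
The 9×6 boundary matrix has rank 5 and Smith normal form diag(1,1,1,1,1).

From H_k ≅ ker(∂_k) / im(∂_{k+1}) we obtain:

  H_0: rank C_0 − rank ∂_1 = 5 − 4 = 1, and the invariant factors of ∂_1 are all 1, so H_0 = Z.
  H_1: rank ker ∂_1 − rank ∂_2 = (9 − 4) − 5 = 0, and the invariant factors of ∂_2 are all 1, so H_1 = 0.
  H_2: rank ker ∂_2 − rank ∂_3 = (6 − 5) − 0 = 1, and there is no ∂_3, so H_2 = Z.

As a check, the Euler characteristic is 5 − 9 + 6 = 2, which agrees with 1 − 0 + 1 = 2.
(K is a triangulation of the 2-sphere S^2.)

H_0 ≅ Z,  H_1 = 0,  H_2 ≅ Z.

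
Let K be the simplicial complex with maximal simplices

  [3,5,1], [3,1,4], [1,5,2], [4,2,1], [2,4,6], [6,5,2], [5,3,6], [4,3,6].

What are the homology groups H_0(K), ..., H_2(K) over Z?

H_0 ≅ Z,  H_1 = 0,  H_2 ≅ Z.

Order the vertices as 1 < 2 < 3 < 4 < 5 < 6. Listing each simplex with vertices in this order, K has dimension 2 with simplices:

  0-simplices (6): [1], [2], [3], [4], [5], [6]
  1-simplices (12): [1,2], [1,3], [1,4], [1,5], [2,4], [2,5], [2,6], [3,4], [3,5], [3,6], [4,6], [5,6]
  2-simplices (8): [1,2,4], [1,2,5], [1,3,4], [1,3,5], [2,4,6], [2,5,6], [3,4,6], [3,5,6]

so the chain groups are C_0 ≅ Z^6, C_1 ≅ Z^12, C_2 ≅ Z^8.

∂_1: C_1 → C_0 sends each edge [p,q] (with p < q) to q − p. For instance
  ∂[2,4] = [4] − [2].
As a 6×12 matrix over Z this has rank 5, with invariant factors (1,1,1,1,1).

∂_2: C_2 → C_1 acts by ∂[p,q,r] = [q,r] − [p,r] + [p,q]. For instance
  ∂[1,2,4] = [2,4] − [1,4] + [1,2],
  ∂[1,2,5] = [2,5] − [1,5] + [1,2].
The resulting 12×8 matrix has rank 7, and its Smith normal form has invariant factors (1,1,1,1,1,1,1).

Computing H_k = (kernel of ∂_k) / (image of ∂_{k+1}):

  H_0: rank C_0 − rank ∂_1 = 6 − 5 = 1, and the invariant factors of ∂_1 are all 1, so H_0 = Z.
  H_1: rank ker ∂_1 − rank ∂_2 = (12 − 5) − 7 = 0, and the invariant factors of ∂_2 are all 1, so H_1 = 0.
  H_2: rank ker ∂_2 − rank ∂_3 = (8 − 7) − 0 = 1, and there is no ∂_3, so H_2 = Z.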